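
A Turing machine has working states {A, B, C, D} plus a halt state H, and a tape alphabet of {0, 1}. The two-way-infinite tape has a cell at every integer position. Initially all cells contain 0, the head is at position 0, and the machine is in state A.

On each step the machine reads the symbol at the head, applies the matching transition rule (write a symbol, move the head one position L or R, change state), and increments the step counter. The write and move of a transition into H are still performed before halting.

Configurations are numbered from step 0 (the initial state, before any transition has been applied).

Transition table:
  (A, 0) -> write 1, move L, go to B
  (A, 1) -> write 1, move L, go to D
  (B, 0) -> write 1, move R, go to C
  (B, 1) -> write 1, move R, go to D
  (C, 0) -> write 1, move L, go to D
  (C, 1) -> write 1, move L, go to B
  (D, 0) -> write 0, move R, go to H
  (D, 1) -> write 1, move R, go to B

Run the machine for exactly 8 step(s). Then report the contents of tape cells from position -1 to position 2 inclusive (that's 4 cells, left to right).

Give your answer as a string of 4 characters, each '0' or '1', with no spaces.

Step 1: in state A at pos 0, read 0 -> (A,0)->write 1,move L,goto B. Now: state=B, head=-1, tape[-2..1]=0010 (head:  ^)
Step 2: in state B at pos -1, read 0 -> (B,0)->write 1,move R,goto C. Now: state=C, head=0, tape[-2..1]=0110 (head:   ^)
Step 3: in state C at pos 0, read 1 -> (C,1)->write 1,move L,goto B. Now: state=B, head=-1, tape[-2..1]=0110 (head:  ^)
Step 4: in state B at pos -1, read 1 -> (B,1)->write 1,move R,goto D. Now: state=D, head=0, tape[-2..1]=0110 (head:   ^)
Step 5: in state D at pos 0, read 1 -> (D,1)->write 1,move R,goto B. Now: state=B, head=1, tape[-2..2]=01100 (head:    ^)
Step 6: in state B at pos 1, read 0 -> (B,0)->write 1,move R,goto C. Now: state=C, head=2, tape[-2..3]=011100 (head:     ^)
Step 7: in state C at pos 2, read 0 -> (C,0)->write 1,move L,goto D. Now: state=D, head=1, tape[-2..3]=011110 (head:    ^)
Step 8: in state D at pos 1, read 1 -> (D,1)->write 1,move R,goto B. Now: state=B, head=2, tape[-2..3]=011110 (head:     ^)

Answer: 1111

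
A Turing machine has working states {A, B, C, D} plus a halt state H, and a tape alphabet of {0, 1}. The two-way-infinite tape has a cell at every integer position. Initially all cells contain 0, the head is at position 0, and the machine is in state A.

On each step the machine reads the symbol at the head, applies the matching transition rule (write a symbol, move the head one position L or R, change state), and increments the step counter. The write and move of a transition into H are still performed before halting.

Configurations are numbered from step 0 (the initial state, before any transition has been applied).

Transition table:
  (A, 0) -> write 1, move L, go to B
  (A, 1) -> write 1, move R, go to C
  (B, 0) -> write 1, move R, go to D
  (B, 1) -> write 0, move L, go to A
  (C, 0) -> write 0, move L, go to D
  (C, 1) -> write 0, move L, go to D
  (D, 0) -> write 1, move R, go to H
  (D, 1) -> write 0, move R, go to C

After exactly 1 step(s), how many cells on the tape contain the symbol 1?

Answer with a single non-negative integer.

Step 1: in state A at pos 0, read 0 -> (A,0)->write 1,move L,goto B. Now: state=B, head=-1, tape[-2..1]=0010 (head:  ^)
Cells containing 1 after step 1: {0} -> 1 cell(s)

Answer: 1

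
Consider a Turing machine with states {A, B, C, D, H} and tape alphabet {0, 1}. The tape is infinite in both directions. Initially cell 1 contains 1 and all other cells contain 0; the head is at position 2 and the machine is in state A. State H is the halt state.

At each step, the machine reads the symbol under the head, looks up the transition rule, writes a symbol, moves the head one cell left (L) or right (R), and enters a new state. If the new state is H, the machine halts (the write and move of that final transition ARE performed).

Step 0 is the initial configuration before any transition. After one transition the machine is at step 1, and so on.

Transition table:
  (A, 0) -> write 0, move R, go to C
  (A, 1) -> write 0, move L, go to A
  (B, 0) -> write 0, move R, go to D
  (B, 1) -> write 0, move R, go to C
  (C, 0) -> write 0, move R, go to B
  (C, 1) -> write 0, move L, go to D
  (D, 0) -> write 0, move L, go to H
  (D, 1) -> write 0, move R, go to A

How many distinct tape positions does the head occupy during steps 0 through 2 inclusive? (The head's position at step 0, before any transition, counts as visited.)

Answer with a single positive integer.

Answer: 3

Derivation:
Step 1: in state A at pos 2, read 0 -> (A,0)->write 0,move R,goto C. Now: state=C, head=3, tape[0..4]=01000 (head:    ^)
Step 2: in state C at pos 3, read 0 -> (C,0)->write 0,move R,goto B. Now: state=B, head=4, tape[0..5]=010000 (head:     ^)
Head positions at steps 0..2: starting at 2, distinct positions visited = {2, 3, 4} -> 3 position(s)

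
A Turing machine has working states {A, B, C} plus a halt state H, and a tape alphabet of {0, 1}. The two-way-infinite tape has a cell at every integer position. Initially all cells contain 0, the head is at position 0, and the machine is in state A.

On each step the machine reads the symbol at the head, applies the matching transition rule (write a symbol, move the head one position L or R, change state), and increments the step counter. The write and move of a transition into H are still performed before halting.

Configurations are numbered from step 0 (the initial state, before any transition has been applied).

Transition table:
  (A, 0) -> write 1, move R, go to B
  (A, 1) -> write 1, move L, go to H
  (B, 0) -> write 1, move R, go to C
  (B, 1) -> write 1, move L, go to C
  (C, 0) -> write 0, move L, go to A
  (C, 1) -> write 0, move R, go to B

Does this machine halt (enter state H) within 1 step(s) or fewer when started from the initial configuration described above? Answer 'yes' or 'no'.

Step 1: in state A at pos 0, read 0 -> (A,0)->write 1,move R,goto B. Now: state=B, head=1, tape[-1..2]=0100 (head:   ^)
After 1 step(s): state = B (not H) -> not halted within 1 -> no

Answer: no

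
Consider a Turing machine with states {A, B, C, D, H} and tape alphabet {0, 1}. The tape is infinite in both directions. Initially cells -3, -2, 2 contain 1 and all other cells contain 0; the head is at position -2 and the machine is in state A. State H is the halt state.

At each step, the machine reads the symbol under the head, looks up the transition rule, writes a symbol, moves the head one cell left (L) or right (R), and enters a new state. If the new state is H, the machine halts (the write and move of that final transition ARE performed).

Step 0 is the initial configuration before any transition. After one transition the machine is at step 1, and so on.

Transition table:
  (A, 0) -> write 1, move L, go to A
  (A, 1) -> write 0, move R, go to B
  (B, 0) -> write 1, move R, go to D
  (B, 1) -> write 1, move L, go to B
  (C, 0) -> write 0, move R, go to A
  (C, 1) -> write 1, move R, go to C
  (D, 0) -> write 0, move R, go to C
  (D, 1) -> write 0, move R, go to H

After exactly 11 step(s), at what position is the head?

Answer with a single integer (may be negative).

Answer: 3

Derivation:
Step 1: in state A at pos -2, read 1 -> (A,1)->write 0,move R,goto B. Now: state=B, head=-1, tape[-4..3]=01000010 (head:    ^)
Step 2: in state B at pos -1, read 0 -> (B,0)->write 1,move R,goto D. Now: state=D, head=0, tape[-4..3]=01010010 (head:     ^)
Step 3: in state D at pos 0, read 0 -> (D,0)->write 0,move R,goto C. Now: state=C, head=1, tape[-4..3]=01010010 (head:      ^)
Step 4: in state C at pos 1, read 0 -> (C,0)->write 0,move R,goto A. Now: state=A, head=2, tape[-4..3]=01010010 (head:       ^)
Step 5: in state A at pos 2, read 1 -> (A,1)->write 0,move R,goto B. Now: state=B, head=3, tape[-4..4]=010100000 (head:        ^)
Step 6: in state B at pos 3, read 0 -> (B,0)->write 1,move R,goto D. Now: state=D, head=4, tape[-4..5]=0101000100 (head:         ^)
Step 7: in state D at pos 4, read 0 -> (D,0)->write 0,move R,goto C. Now: state=C, head=5, tape[-4..6]=01010001000 (head:          ^)
Step 8: in state C at pos 5, read 0 -> (C,0)->write 0,move R,goto A. Now: state=A, head=6, tape[-4..7]=010100010000 (head:           ^)
Step 9: in state A at pos 6, read 0 -> (A,0)->write 1,move L,goto A. Now: state=A, head=5, tape[-4..7]=010100010010 (head:          ^)
Step 10: in state A at pos 5, read 0 -> (A,0)->write 1,move L,goto A. Now: state=A, head=4, tape[-4..7]=010100010110 (head:         ^)
Step 11: in state A at pos 4, read 0 -> (A,0)->write 1,move L,goto A. Now: state=A, head=3, tape[-4..7]=010100011110 (head:        ^)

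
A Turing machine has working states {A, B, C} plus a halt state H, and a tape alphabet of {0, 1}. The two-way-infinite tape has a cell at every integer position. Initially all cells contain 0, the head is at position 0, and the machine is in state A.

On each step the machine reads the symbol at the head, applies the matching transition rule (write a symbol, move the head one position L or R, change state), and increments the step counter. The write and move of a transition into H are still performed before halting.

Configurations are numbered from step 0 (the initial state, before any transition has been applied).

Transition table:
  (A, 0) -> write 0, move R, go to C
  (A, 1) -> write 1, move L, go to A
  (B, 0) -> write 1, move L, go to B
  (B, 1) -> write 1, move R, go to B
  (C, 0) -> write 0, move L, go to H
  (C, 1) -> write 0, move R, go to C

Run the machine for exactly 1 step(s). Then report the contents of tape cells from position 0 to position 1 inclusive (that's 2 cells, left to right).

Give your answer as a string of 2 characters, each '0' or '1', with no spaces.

Answer: 00

Derivation:
Step 1: in state A at pos 0, read 0 -> (A,0)->write 0,move R,goto C. Now: state=C, head=1, tape[-1..2]=0000 (head:   ^)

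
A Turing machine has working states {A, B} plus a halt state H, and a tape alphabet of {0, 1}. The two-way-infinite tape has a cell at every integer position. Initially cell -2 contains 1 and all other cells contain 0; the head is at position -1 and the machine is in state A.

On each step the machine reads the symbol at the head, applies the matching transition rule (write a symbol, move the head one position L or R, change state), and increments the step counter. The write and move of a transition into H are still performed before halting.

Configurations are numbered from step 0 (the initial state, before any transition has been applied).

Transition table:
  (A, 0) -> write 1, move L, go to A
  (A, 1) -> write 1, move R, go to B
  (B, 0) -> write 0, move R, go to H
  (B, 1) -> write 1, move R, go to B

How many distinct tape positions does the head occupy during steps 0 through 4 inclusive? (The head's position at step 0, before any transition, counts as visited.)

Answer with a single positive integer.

Answer: 4

Derivation:
Step 1: in state A at pos -1, read 0 -> (A,0)->write 1,move L,goto A. Now: state=A, head=-2, tape[-3..0]=0110 (head:  ^)
Step 2: in state A at pos -2, read 1 -> (A,1)->write 1,move R,goto B. Now: state=B, head=-1, tape[-3..0]=0110 (head:   ^)
Step 3: in state B at pos -1, read 1 -> (B,1)->write 1,move R,goto B. Now: state=B, head=0, tape[-3..1]=01100 (head:    ^)
Step 4: in state B at pos 0, read 0 -> (B,0)->write 0,move R,goto H. Now: state=H, head=1, tape[-3..2]=011000 (head:     ^)
Head positions at steps 0..4: starting at -1, distinct positions visited = {-2, -1, 0, 1} -> 4 position(s)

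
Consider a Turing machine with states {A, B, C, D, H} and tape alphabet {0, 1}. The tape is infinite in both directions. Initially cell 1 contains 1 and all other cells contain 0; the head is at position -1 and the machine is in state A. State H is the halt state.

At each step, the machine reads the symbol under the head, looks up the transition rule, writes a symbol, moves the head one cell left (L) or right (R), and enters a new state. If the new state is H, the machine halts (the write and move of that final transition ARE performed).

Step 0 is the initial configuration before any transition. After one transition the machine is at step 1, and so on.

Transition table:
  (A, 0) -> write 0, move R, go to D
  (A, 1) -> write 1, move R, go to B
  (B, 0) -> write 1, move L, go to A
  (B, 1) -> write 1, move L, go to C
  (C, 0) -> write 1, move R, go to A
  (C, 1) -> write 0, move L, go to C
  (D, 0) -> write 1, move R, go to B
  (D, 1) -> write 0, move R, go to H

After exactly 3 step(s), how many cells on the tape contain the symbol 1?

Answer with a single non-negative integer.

Step 1: in state A at pos -1, read 0 -> (A,0)->write 0,move R,goto D. Now: state=D, head=0, tape[-2..2]=00010 (head:   ^)
Step 2: in state D at pos 0, read 0 -> (D,0)->write 1,move R,goto B. Now: state=B, head=1, tape[-2..2]=00110 (head:    ^)
Step 3: in state B at pos 1, read 1 -> (B,1)->write 1,move L,goto C. Now: state=C, head=0, tape[-2..2]=00110 (head:   ^)
Cells containing 1 after step 3: {0, 1} -> 2 cell(s)

Answer: 2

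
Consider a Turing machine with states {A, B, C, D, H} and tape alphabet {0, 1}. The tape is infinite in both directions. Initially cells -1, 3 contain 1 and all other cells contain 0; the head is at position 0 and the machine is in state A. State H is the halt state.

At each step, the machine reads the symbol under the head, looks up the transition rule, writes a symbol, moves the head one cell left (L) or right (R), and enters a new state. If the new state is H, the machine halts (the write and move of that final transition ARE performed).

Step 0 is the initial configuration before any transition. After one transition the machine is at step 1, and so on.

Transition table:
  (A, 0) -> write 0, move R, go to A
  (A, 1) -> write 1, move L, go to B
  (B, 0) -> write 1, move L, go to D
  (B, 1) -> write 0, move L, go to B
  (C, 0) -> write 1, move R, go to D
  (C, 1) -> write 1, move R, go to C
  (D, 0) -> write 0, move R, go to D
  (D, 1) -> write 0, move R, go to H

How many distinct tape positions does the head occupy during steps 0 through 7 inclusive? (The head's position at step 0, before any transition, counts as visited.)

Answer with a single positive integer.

Step 1: in state A at pos 0, read 0 -> (A,0)->write 0,move R,goto A. Now: state=A, head=1, tape[-2..4]=0100010 (head:    ^)
Step 2: in state A at pos 1, read 0 -> (A,0)->write 0,move R,goto A. Now: state=A, head=2, tape[-2..4]=0100010 (head:     ^)
Step 3: in state A at pos 2, read 0 -> (A,0)->write 0,move R,goto A. Now: state=A, head=3, tape[-2..4]=0100010 (head:      ^)
Step 4: in state A at pos 3, read 1 -> (A,1)->write 1,move L,goto B. Now: state=B, head=2, tape[-2..4]=0100010 (head:     ^)
Step 5: in state B at pos 2, read 0 -> (B,0)->write 1,move L,goto D. Now: state=D, head=1, tape[-2..4]=0100110 (head:    ^)
Step 6: in state D at pos 1, read 0 -> (D,0)->write 0,move R,goto D. Now: state=D, head=2, tape[-2..4]=0100110 (head:     ^)
Step 7: in state D at pos 2, read 1 -> (D,1)->write 0,move R,goto H. Now: state=H, head=3, tape[-2..4]=0100010 (head:      ^)
Head positions at steps 0..7: starting at 0, distinct positions visited = {0, 1, 2, 3} -> 4 position(s)

Answer: 4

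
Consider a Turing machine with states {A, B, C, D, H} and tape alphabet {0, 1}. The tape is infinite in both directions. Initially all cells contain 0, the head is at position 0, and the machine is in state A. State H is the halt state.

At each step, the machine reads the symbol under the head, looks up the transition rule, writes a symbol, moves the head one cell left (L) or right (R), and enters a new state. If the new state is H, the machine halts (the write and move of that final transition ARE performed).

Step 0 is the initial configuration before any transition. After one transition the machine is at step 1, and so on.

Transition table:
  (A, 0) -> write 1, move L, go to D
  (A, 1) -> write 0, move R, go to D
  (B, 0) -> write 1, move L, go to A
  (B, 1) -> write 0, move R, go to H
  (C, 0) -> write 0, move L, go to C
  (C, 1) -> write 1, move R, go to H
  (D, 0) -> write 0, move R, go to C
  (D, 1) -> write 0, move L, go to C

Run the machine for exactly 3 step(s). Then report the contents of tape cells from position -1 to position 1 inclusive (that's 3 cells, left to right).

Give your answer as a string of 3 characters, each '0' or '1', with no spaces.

Answer: 010

Derivation:
Step 1: in state A at pos 0, read 0 -> (A,0)->write 1,move L,goto D. Now: state=D, head=-1, tape[-2..1]=0010 (head:  ^)
Step 2: in state D at pos -1, read 0 -> (D,0)->write 0,move R,goto C. Now: state=C, head=0, tape[-2..1]=0010 (head:   ^)
Step 3: in state C at pos 0, read 1 -> (C,1)->write 1,move R,goto H. Now: state=H, head=1, tape[-2..2]=00100 (head:    ^)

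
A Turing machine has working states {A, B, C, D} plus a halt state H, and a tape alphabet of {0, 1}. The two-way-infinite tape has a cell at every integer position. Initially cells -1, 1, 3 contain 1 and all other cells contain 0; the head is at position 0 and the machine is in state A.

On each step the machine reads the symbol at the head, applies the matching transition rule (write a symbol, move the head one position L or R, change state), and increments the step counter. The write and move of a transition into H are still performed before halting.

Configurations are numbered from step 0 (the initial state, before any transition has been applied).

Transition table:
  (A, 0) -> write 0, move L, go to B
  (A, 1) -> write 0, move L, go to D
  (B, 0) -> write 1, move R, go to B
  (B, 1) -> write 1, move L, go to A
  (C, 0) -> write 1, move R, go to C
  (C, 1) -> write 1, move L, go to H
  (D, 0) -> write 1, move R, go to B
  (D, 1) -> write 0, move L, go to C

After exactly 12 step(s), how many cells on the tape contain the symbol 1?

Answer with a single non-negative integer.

Step 1: in state A at pos 0, read 0 -> (A,0)->write 0,move L,goto B. Now: state=B, head=-1, tape[-2..4]=0101010 (head:  ^)
Step 2: in state B at pos -1, read 1 -> (B,1)->write 1,move L,goto A. Now: state=A, head=-2, tape[-3..4]=00101010 (head:  ^)
Step 3: in state A at pos -2, read 0 -> (A,0)->write 0,move L,goto B. Now: state=B, head=-3, tape[-4..4]=000101010 (head:  ^)
Step 4: in state B at pos -3, read 0 -> (B,0)->write 1,move R,goto B. Now: state=B, head=-2, tape[-4..4]=010101010 (head:   ^)
Step 5: in state B at pos -2, read 0 -> (B,0)->write 1,move R,goto B. Now: state=B, head=-1, tape[-4..4]=011101010 (head:    ^)
Step 6: in state B at pos -1, read 1 -> (B,1)->write 1,move L,goto A. Now: state=A, head=-2, tape[-4..4]=011101010 (head:   ^)
Step 7: in state A at pos -2, read 1 -> (A,1)->write 0,move L,goto D. Now: state=D, head=-3, tape[-4..4]=010101010 (head:  ^)
Step 8: in state D at pos -3, read 1 -> (D,1)->write 0,move L,goto C. Now: state=C, head=-4, tape[-5..4]=0000101010 (head:  ^)
Step 9: in state C at pos -4, read 0 -> (C,0)->write 1,move R,goto C. Now: state=C, head=-3, tape[-5..4]=0100101010 (head:   ^)
Step 10: in state C at pos -3, read 0 -> (C,0)->write 1,move R,goto C. Now: state=C, head=-2, tape[-5..4]=0110101010 (head:    ^)
Step 11: in state C at pos -2, read 0 -> (C,0)->write 1,move R,goto C. Now: state=C, head=-1, tape[-5..4]=0111101010 (head:     ^)
Step 12: in state C at pos -1, read 1 -> (C,1)->write 1,move L,goto H. Now: state=H, head=-2, tape[-5..4]=0111101010 (head:    ^)
Cells containing 1 after step 12: {-4, -3, -2, -1, 1, 3} -> 6 cell(s)

Answer: 6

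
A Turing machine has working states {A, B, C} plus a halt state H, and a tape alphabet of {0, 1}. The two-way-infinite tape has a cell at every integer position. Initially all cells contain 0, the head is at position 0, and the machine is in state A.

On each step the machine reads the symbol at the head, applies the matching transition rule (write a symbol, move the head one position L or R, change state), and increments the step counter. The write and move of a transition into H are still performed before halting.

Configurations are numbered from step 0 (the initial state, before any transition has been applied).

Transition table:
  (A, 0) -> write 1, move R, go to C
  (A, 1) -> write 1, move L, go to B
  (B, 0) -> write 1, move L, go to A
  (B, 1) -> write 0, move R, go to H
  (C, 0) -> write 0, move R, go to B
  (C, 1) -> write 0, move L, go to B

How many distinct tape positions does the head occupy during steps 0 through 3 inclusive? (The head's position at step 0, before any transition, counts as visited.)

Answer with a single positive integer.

Step 1: in state A at pos 0, read 0 -> (A,0)->write 1,move R,goto C. Now: state=C, head=1, tape[-1..2]=0100 (head:   ^)
Step 2: in state C at pos 1, read 0 -> (C,0)->write 0,move R,goto B. Now: state=B, head=2, tape[-1..3]=01000 (head:    ^)
Step 3: in state B at pos 2, read 0 -> (B,0)->write 1,move L,goto A. Now: state=A, head=1, tape[-1..3]=01010 (head:   ^)
Head positions at steps 0..3: starting at 0, distinct positions visited = {0, 1, 2} -> 3 position(s)

Answer: 3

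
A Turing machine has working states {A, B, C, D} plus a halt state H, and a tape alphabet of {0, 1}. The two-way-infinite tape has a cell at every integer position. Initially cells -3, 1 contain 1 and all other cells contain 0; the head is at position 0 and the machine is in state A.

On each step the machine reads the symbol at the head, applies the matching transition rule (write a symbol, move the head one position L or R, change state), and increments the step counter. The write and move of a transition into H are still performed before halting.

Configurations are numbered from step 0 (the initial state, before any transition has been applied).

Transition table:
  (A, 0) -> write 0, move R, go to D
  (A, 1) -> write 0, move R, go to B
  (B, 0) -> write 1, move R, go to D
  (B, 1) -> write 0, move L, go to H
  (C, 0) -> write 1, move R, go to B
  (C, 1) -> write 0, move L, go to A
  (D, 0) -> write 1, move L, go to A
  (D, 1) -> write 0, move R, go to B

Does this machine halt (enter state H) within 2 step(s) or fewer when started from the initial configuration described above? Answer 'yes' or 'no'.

Step 1: in state A at pos 0, read 0 -> (A,0)->write 0,move R,goto D. Now: state=D, head=1, tape[-4..2]=0100010 (head:      ^)
Step 2: in state D at pos 1, read 1 -> (D,1)->write 0,move R,goto B. Now: state=B, head=2, tape[-4..3]=01000000 (head:       ^)
After 2 step(s): state = B (not H) -> not halted within 2 -> no

Answer: no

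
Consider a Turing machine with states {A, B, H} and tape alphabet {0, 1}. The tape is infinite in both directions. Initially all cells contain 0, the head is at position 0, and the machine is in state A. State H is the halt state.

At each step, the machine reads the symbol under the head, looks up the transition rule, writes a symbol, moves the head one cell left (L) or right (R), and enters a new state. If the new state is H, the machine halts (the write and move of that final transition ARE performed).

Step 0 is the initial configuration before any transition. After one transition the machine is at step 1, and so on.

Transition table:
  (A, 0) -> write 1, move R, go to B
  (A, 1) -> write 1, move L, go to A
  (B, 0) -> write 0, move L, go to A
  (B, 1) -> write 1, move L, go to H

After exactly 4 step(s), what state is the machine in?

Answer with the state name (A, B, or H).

Answer: B

Derivation:
Step 1: in state A at pos 0, read 0 -> (A,0)->write 1,move R,goto B. Now: state=B, head=1, tape[-1..2]=0100 (head:   ^)
Step 2: in state B at pos 1, read 0 -> (B,0)->write 0,move L,goto A. Now: state=A, head=0, tape[-1..2]=0100 (head:  ^)
Step 3: in state A at pos 0, read 1 -> (A,1)->write 1,move L,goto A. Now: state=A, head=-1, tape[-2..2]=00100 (head:  ^)
Step 4: in state A at pos -1, read 0 -> (A,0)->write 1,move R,goto B. Now: state=B, head=0, tape[-2..2]=01100 (head:   ^)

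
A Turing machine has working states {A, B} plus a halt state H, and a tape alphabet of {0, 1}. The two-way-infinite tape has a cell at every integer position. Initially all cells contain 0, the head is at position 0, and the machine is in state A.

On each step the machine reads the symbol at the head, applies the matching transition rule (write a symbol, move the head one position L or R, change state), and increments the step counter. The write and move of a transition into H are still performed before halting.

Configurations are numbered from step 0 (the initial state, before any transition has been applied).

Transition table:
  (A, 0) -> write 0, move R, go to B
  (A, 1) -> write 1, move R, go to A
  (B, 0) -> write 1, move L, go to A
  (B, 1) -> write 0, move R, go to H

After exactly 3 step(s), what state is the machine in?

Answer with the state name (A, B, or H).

Answer: B

Derivation:
Step 1: in state A at pos 0, read 0 -> (A,0)->write 0,move R,goto B. Now: state=B, head=1, tape[-1..2]=0000 (head:   ^)
Step 2: in state B at pos 1, read 0 -> (B,0)->write 1,move L,goto A. Now: state=A, head=0, tape[-1..2]=0010 (head:  ^)
Step 3: in state A at pos 0, read 0 -> (A,0)->write 0,move R,goto B. Now: state=B, head=1, tape[-1..2]=0010 (head:   ^)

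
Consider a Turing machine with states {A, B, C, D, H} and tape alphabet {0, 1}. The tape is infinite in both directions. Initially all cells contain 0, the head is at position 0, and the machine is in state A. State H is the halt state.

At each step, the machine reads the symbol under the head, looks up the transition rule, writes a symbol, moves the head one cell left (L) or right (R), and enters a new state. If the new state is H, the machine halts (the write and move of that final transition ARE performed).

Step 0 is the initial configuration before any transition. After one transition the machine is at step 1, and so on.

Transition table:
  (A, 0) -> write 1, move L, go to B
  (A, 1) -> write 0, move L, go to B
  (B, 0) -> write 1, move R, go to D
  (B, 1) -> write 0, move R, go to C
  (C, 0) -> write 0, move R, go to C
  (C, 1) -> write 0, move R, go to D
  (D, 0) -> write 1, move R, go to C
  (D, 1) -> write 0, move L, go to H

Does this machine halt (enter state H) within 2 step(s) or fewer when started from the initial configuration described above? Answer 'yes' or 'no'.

Step 1: in state A at pos 0, read 0 -> (A,0)->write 1,move L,goto B. Now: state=B, head=-1, tape[-2..1]=0010 (head:  ^)
Step 2: in state B at pos -1, read 0 -> (B,0)->write 1,move R,goto D. Now: state=D, head=0, tape[-2..1]=0110 (head:   ^)
After 2 step(s): state = D (not H) -> not halted within 2 -> no

Answer: no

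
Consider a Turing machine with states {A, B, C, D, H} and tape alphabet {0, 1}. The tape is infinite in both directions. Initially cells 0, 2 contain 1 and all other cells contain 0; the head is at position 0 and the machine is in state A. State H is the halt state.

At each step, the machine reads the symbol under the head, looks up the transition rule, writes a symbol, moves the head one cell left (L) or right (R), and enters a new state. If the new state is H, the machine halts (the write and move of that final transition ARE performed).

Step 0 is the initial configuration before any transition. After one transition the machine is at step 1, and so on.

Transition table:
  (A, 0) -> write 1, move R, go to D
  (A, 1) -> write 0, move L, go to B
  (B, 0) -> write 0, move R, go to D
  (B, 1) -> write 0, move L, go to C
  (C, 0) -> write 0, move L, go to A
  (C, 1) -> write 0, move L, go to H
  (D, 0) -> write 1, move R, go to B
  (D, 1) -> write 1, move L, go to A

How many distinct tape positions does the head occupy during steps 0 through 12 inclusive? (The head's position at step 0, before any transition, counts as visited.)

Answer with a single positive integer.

Step 1: in state A at pos 0, read 1 -> (A,1)->write 0,move L,goto B. Now: state=B, head=-1, tape[-2..3]=000010 (head:  ^)
Step 2: in state B at pos -1, read 0 -> (B,0)->write 0,move R,goto D. Now: state=D, head=0, tape[-2..3]=000010 (head:   ^)
Step 3: in state D at pos 0, read 0 -> (D,0)->write 1,move R,goto B. Now: state=B, head=1, tape[-2..3]=001010 (head:    ^)
Step 4: in state B at pos 1, read 0 -> (B,0)->write 0,move R,goto D. Now: state=D, head=2, tape[-2..3]=001010 (head:     ^)
Step 5: in state D at pos 2, read 1 -> (D,1)->write 1,move L,goto A. Now: state=A, head=1, tape[-2..3]=001010 (head:    ^)
Step 6: in state A at pos 1, read 0 -> (A,0)->write 1,move R,goto D. Now: state=D, head=2, tape[-2..3]=001110 (head:     ^)
Step 7: in state D at pos 2, read 1 -> (D,1)->write 1,move L,goto A. Now: state=A, head=1, tape[-2..3]=001110 (head:    ^)
Step 8: in state A at pos 1, read 1 -> (A,1)->write 0,move L,goto B. Now: state=B, head=0, tape[-2..3]=001010 (head:   ^)
Step 9: in state B at pos 0, read 1 -> (B,1)->write 0,move L,goto C. Now: state=C, head=-1, tape[-2..3]=000010 (head:  ^)
Step 10: in state C at pos -1, read 0 -> (C,0)->write 0,move L,goto A. Now: state=A, head=-2, tape[-3..3]=0000010 (head:  ^)
Step 11: in state A at pos -2, read 0 -> (A,0)->write 1,move R,goto D. Now: state=D, head=-1, tape[-3..3]=0100010 (head:   ^)
Step 12: in state D at pos -1, read 0 -> (D,0)->write 1,move R,goto B. Now: state=B, head=0, tape[-3..3]=0110010 (head:    ^)
Head positions at steps 0..12: starting at 0, distinct positions visited = {-2, -1, 0, 1, 2} -> 5 position(s)

Answer: 5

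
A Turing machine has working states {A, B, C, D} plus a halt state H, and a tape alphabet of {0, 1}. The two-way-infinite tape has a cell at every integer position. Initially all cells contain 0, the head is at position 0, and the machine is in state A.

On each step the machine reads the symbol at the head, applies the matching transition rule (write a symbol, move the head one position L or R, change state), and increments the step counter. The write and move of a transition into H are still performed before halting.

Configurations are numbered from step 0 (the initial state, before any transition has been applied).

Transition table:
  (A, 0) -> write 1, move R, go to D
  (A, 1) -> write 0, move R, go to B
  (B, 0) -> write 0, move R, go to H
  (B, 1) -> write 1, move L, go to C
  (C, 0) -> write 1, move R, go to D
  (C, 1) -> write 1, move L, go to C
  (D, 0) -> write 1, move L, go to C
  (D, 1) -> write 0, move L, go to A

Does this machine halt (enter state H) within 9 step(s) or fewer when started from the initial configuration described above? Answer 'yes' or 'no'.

Step 1: in state A at pos 0, read 0 -> (A,0)->write 1,move R,goto D. Now: state=D, head=1, tape[-1..2]=0100 (head:   ^)
Step 2: in state D at pos 1, read 0 -> (D,0)->write 1,move L,goto C. Now: state=C, head=0, tape[-1..2]=0110 (head:  ^)
Step 3: in state C at pos 0, read 1 -> (C,1)->write 1,move L,goto C. Now: state=C, head=-1, tape[-2..2]=00110 (head:  ^)
Step 4: in state C at pos -1, read 0 -> (C,0)->write 1,move R,goto D. Now: state=D, head=0, tape[-2..2]=01110 (head:   ^)
Step 5: in state D at pos 0, read 1 -> (D,1)->write 0,move L,goto A. Now: state=A, head=-1, tape[-2..2]=01010 (head:  ^)
Step 6: in state A at pos -1, read 1 -> (A,1)->write 0,move R,goto B. Now: state=B, head=0, tape[-2..2]=00010 (head:   ^)
Step 7: in state B at pos 0, read 0 -> (B,0)->write 0,move R,goto H. Now: state=H, head=1, tape[-2..2]=00010 (head:    ^)
State H reached at step 7; 7 <= 9 -> yes

Answer: yes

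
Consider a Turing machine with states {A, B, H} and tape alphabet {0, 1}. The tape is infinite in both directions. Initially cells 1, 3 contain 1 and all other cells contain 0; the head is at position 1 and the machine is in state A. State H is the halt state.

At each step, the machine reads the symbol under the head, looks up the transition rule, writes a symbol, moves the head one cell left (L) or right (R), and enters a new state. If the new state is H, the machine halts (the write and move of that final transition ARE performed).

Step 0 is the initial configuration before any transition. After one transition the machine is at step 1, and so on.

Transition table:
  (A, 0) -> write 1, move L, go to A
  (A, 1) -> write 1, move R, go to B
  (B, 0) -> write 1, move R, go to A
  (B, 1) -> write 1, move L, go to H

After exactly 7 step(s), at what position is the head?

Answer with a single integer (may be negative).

Answer: 4

Derivation:
Step 1: in state A at pos 1, read 1 -> (A,1)->write 1,move R,goto B. Now: state=B, head=2, tape[0..4]=01010 (head:   ^)
Step 2: in state B at pos 2, read 0 -> (B,0)->write 1,move R,goto A. Now: state=A, head=3, tape[0..4]=01110 (head:    ^)
Step 3: in state A at pos 3, read 1 -> (A,1)->write 1,move R,goto B. Now: state=B, head=4, tape[0..5]=011100 (head:     ^)
Step 4: in state B at pos 4, read 0 -> (B,0)->write 1,move R,goto A. Now: state=A, head=5, tape[0..6]=0111100 (head:      ^)
Step 5: in state A at pos 5, read 0 -> (A,0)->write 1,move L,goto A. Now: state=A, head=4, tape[0..6]=0111110 (head:     ^)
Step 6: in state A at pos 4, read 1 -> (A,1)->write 1,move R,goto B. Now: state=B, head=5, tape[0..6]=0111110 (head:      ^)
Step 7: in state B at pos 5, read 1 -> (B,1)->write 1,move L,goto H. Now: state=H, head=4, tape[0..6]=0111110 (head:     ^)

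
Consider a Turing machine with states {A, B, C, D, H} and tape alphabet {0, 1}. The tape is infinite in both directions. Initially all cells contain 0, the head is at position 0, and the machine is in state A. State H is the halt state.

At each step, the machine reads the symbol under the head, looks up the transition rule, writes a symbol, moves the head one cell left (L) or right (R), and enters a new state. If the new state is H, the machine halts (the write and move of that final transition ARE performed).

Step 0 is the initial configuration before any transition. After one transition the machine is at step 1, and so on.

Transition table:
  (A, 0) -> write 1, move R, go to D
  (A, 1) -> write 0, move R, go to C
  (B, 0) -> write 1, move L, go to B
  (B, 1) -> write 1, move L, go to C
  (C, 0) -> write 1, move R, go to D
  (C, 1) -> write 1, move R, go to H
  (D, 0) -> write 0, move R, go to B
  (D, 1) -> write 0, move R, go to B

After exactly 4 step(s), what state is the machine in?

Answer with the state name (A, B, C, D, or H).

Step 1: in state A at pos 0, read 0 -> (A,0)->write 1,move R,goto D. Now: state=D, head=1, tape[-1..2]=0100 (head:   ^)
Step 2: in state D at pos 1, read 0 -> (D,0)->write 0,move R,goto B. Now: state=B, head=2, tape[-1..3]=01000 (head:    ^)
Step 3: in state B at pos 2, read 0 -> (B,0)->write 1,move L,goto B. Now: state=B, head=1, tape[-1..3]=01010 (head:   ^)
Step 4: in state B at pos 1, read 0 -> (B,0)->write 1,move L,goto B. Now: state=B, head=0, tape[-1..3]=01110 (head:  ^)

Answer: B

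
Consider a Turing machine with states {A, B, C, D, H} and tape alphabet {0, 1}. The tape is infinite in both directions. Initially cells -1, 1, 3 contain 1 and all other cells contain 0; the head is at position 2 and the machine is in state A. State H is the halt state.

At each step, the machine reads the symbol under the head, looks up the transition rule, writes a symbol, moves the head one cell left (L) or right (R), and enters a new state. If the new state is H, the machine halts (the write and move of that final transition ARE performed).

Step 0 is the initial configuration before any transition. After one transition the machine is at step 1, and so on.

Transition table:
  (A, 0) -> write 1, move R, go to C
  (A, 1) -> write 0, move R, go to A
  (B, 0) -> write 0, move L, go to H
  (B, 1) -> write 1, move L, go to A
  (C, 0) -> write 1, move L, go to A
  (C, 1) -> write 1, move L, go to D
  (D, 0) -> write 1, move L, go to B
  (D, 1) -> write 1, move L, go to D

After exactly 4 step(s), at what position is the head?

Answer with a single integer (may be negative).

Answer: 0

Derivation:
Step 1: in state A at pos 2, read 0 -> (A,0)->write 1,move R,goto C. Now: state=C, head=3, tape[-2..4]=0101110 (head:      ^)
Step 2: in state C at pos 3, read 1 -> (C,1)->write 1,move L,goto D. Now: state=D, head=2, tape[-2..4]=0101110 (head:     ^)
Step 3: in state D at pos 2, read 1 -> (D,1)->write 1,move L,goto D. Now: state=D, head=1, tape[-2..4]=0101110 (head:    ^)
Step 4: in state D at pos 1, read 1 -> (D,1)->write 1,move L,goto D. Now: state=D, head=0, tape[-2..4]=0101110 (head:   ^)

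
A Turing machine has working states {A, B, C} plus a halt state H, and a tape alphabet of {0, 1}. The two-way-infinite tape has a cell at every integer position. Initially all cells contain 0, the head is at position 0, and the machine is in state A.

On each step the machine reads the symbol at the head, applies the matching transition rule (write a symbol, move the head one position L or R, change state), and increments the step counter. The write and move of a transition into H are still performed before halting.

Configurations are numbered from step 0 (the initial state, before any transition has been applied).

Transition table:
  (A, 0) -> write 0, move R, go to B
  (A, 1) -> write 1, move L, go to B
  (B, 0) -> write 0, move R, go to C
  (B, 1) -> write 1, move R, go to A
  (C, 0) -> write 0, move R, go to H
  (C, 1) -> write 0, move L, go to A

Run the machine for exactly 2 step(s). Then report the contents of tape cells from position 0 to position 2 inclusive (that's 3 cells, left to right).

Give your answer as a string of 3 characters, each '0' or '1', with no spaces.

Step 1: in state A at pos 0, read 0 -> (A,0)->write 0,move R,goto B. Now: state=B, head=1, tape[-1..2]=0000 (head:   ^)
Step 2: in state B at pos 1, read 0 -> (B,0)->write 0,move R,goto C. Now: state=C, head=2, tape[-1..3]=00000 (head:    ^)

Answer: 000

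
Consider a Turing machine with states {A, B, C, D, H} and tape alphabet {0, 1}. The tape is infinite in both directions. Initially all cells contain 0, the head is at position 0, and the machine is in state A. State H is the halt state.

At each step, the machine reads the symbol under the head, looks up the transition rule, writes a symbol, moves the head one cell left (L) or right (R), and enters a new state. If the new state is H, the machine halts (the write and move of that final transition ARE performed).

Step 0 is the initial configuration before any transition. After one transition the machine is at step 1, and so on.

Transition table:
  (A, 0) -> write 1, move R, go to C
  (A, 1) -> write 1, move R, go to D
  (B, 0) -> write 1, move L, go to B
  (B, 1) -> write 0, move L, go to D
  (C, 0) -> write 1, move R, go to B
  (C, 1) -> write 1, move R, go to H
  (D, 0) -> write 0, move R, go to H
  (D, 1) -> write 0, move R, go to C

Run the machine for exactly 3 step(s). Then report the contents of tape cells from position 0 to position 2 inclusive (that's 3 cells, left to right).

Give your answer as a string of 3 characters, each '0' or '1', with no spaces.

Answer: 111

Derivation:
Step 1: in state A at pos 0, read 0 -> (A,0)->write 1,move R,goto C. Now: state=C, head=1, tape[-1..2]=0100 (head:   ^)
Step 2: in state C at pos 1, read 0 -> (C,0)->write 1,move R,goto B. Now: state=B, head=2, tape[-1..3]=01100 (head:    ^)
Step 3: in state B at pos 2, read 0 -> (B,0)->write 1,move L,goto B. Now: state=B, head=1, tape[-1..3]=01110 (head:   ^)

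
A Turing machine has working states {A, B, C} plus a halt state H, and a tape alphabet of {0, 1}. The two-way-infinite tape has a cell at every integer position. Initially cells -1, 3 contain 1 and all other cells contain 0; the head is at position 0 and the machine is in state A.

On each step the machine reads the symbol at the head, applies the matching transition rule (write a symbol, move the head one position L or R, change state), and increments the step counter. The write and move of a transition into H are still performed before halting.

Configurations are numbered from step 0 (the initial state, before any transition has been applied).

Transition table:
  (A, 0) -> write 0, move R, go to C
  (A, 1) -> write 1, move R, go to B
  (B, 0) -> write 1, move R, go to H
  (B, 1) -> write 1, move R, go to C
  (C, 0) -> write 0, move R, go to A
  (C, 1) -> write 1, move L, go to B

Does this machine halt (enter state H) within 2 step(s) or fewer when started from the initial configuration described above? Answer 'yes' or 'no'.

Answer: no

Derivation:
Step 1: in state A at pos 0, read 0 -> (A,0)->write 0,move R,goto C. Now: state=C, head=1, tape[-2..4]=0100010 (head:    ^)
Step 2: in state C at pos 1, read 0 -> (C,0)->write 0,move R,goto A. Now: state=A, head=2, tape[-2..4]=0100010 (head:     ^)
After 2 step(s): state = A (not H) -> not halted within 2 -> no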